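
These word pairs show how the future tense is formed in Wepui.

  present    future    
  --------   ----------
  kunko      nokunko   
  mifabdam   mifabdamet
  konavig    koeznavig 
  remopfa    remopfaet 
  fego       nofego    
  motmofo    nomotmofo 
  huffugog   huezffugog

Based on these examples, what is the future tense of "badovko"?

nobadovko

"badovko" ends in -o. The stems ending in -o (motmofo → nomotmofo, kunko → nokunko, fego → nofego) add the prefix no-.
So badovko → nobadovko.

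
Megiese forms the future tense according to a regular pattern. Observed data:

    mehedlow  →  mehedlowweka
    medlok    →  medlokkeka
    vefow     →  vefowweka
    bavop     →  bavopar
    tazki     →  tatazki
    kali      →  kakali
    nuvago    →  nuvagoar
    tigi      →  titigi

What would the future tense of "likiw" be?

nuvago and vefow both have last vowel 'o' yet inflect differently (nuvagoar, vefowweka), so the last vowel is not what conditions the rule; the final letter is.
"likiw" ends in -w. The stems ending in -w (vefow → vefowweka, mehedlow → mehedlowweka) double the final consonant and add -eka.
The other patterns: stems ending in -o or -p add -ar; stems ending in -i repeat the first consonant+vowel as a prefix.
So likiw → likiwweka.

likiwweka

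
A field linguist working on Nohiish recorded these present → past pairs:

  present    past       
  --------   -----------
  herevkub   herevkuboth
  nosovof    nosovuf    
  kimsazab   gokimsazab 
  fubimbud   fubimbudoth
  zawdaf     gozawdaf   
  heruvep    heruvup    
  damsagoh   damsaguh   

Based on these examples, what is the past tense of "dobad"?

kimsazab and herevkub both end in -b yet inflect differently (gokimsazab, herevkuboth), so the final letter is not what conditions the rule; the last vowel is.
"dobad" has last vowel 'a'. The stems whose last vowel is 'a' (zawdaf → gozawdaf, kimsazab → gokimsazab) add the prefix go-.
So dobad → godobad.

godobad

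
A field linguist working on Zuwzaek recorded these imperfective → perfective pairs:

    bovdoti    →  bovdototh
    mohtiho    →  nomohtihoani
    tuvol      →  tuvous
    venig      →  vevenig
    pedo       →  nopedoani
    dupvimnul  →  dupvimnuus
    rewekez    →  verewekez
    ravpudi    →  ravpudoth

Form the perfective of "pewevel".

"pewevel" ends in -l. The stems ending in -l (tuvol → tuvous, dupvimnul → dupvimnuus) drop the final letter and add -us.
The other patterns: stems ending in -i drop the final letter and add -oth; stems ending in -o add no- … -ani around the stem; stems ending in -g or -z add the prefix ve-.
So pewevel → peweveus.

peweveus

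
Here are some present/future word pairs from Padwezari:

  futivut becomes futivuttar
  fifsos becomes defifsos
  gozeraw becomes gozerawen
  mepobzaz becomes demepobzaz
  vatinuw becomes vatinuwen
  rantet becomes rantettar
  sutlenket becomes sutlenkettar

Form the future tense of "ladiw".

ladiwen

vatinuw and futivut both have last vowel 'u' yet inflect differently (vatinuwen, futivuttar), so the last vowel is not what conditions the rule; the final letter is.
"ladiw" ends in -w. The stems ending in -w (gozeraw → gozerawen, vatinuw → vatinuwen) add -en.
So ladiw → ladiwen.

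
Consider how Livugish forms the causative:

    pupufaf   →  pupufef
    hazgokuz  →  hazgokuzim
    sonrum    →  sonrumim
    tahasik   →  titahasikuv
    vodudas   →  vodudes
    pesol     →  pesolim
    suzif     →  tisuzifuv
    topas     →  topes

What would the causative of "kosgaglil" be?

tikosgagliluv

pupufaf and suzif both end in -f yet inflect differently (pupufef, tisuzifuv), so the final letter is not what conditions the rule; the last vowel is.
"kosgaglil" has last vowel 'i'. The stems whose last vowel is 'i' (suzif → tisuzifuv, tahasik → titahasikuv) add ti- … -uv around the stem.
The other patterns: stems whose last vowel is 'a' change the last vowel to 'e'; stems whose last vowel is 'o' or 'u' add -im.
So kosgaglil → tikosgagliluv.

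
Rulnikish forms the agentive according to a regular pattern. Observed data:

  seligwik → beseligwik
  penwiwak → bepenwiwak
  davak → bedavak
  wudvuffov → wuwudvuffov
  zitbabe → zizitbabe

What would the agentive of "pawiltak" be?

seligwik and wudvuffov both have 3 vowels yet inflect differently (beseligwik, wuwudvuffov), so the number of vowels is not what conditions the rule; the final letter is.
"pawiltak" ends in -k. The stems ending in -k (seligwik → beseligwik, penwiwak → bepenwiwak, davak → bedavak) add the prefix be-.
So pawiltak → bepawiltak.

bepawiltak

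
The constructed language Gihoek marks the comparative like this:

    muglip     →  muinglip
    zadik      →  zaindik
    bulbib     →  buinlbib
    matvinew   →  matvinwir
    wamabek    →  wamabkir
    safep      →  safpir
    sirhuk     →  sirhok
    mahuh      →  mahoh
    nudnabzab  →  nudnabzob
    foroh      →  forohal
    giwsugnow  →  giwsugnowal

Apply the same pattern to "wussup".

"wussup" has last vowel 'u'. The stems whose last vowel is 'u' (sirhuk → sirhok, mahuh → mahoh) change the last vowel to 'o'.
The other patterns: stems whose last vowel is 'i' insert -in- after the first vowel; stems whose last vowel is 'e' delete the last vowel and add -ir; stems whose last vowel is 'o' add -al.
So wussup → wussop.

wussop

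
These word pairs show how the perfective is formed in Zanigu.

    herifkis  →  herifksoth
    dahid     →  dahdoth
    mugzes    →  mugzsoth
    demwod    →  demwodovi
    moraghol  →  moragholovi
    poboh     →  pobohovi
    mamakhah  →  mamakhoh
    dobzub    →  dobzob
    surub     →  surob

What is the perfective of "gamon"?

gamonovi

dahid and demwod both end in -d yet inflect differently (dahdoth, demwodovi), so the final letter is not what conditions the rule; the last vowel is.
"gamon" has last vowel 'o'. The stems whose last vowel is 'o' (demwod → demwodovi, moraghol → moragholovi, poboh → pobohovi) add -ovi.
The other patterns: stems whose last vowel is 'e' or 'i' delete the last vowel and add -oth; stems whose last vowel is 'a' or 'u' change the last vowel to 'o'.
So gamon → gamonovi.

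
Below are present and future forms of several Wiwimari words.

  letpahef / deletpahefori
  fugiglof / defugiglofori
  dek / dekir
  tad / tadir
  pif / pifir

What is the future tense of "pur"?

purir

"pur" has 1 vowel. The stems with 1 vowel (dek → dekir, pif → pifir, tad → tadir) add -ir.
So pur → purir.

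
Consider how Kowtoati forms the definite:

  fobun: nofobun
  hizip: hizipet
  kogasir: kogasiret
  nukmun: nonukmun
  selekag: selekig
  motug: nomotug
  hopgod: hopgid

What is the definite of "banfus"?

"banfus" has last vowel 'u'. The stems whose last vowel is 'u' (fobun → nofobun, motug → nomotug, nukmun → nonukmun) add the prefix no-.
So banfus → nobanfus.

nobanfus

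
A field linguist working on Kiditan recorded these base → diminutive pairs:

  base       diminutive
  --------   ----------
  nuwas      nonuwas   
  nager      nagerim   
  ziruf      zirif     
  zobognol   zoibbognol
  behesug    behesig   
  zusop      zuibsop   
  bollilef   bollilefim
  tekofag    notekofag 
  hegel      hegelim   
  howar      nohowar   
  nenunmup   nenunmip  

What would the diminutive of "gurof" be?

zusop and nenunmup both end in -p yet inflect differently (zuibsop, nenunmip), so the final letter is not what conditions the rule; the last vowel is.
"gurof" has last vowel 'o'. The stems whose last vowel is 'o' (zusop → zuibsop, zobognol → zoibbognol) insert -ib- after the first vowel.
The other patterns: stems whose last vowel is 'u' change the last vowel to 'i'; stems whose last vowel is 'a' add the prefix no-; stems whose last vowel is 'e' add -im.
So gurof → guibrof.

guibrof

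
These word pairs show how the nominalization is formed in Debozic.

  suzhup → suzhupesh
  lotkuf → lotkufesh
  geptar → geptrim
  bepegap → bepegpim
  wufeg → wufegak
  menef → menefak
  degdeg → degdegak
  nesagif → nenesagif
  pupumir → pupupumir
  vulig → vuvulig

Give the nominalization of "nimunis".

ninimunis

suzhup and bepegap both end in -p yet inflect differently (suzhupesh, bepegpim), so the final letter is not what conditions the rule; the last vowel is.
"nimunis" has last vowel 'i'. The stems whose last vowel is 'i' (nesagif → nenesagif, pupumir → pupupumir, vulig → vuvulig) repeat the first consonant+vowel as a prefix.
So nimunis → ninimunis.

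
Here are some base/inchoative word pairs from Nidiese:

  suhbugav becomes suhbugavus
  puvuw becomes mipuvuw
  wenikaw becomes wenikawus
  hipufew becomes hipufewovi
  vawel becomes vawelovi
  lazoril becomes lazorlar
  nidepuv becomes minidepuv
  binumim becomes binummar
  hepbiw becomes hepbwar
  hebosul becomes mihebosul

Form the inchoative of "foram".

foramus

"foram" has last vowel 'a'. The stems whose last vowel is 'a' (suhbugav → suhbugavus, wenikaw → wenikawus) add -us.
So foram → foramus.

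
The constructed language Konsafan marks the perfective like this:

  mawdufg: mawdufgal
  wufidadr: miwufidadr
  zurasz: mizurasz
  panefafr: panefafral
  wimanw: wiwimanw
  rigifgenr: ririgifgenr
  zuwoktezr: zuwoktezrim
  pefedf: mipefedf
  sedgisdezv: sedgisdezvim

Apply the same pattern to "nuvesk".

wufidadr and rigifgenr both end in -r yet inflect differently (miwufidadr, ririgifgenr), so the final letter is not what conditions the rule; the second-to-last letter is.
"nuvesk" has second-to-last letter 's'. The one such stem in the data (zurasz → mizurasz) adds the prefix mi-, so the same rule applies.
The other patterns: stems whose second-to-last letter is 'n' repeat the first consonant+vowel as a prefix; stems whose second-to-last letter is 'z' add -im; stems whose second-to-last letter is 'f' add -al.
So nuvesk → minuvesk.

minuvesk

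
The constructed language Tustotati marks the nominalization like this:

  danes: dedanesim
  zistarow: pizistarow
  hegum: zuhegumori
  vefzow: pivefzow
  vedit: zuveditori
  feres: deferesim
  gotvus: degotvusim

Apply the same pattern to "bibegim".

gotvus and hegum both have last vowel 'u' yet inflect differently (degotvusim, zuhegumori), so the last vowel is not what conditions the rule; the final letter is.
"bibegim" ends in -m. The one such stem in the data (hegum → zuhegumori) adds zu- … -ori around the stem, so the same rule applies.
The other patterns: stems ending in -w add the prefix pi-; stems ending in -s add de- … -im around the stem.
So bibegim → zubibegimori.

zubibegimori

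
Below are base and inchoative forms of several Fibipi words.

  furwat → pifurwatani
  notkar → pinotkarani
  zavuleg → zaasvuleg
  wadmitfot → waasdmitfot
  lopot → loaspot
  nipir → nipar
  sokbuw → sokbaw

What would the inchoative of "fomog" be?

foasmog

furwat and wadmitfot both end in -t yet inflect differently (pifurwatani, waasdmitfot), so the final letter is not what conditions the rule; the last vowel is.
"fomog" has last vowel 'o'. The stems whose last vowel is 'o' (wadmitfot → waasdmitfot, lopot → loaspot) insert -as- after the first vowel.
The other patterns: stems whose last vowel is 'a' add pi- … -ani around the stem; stems whose last vowel is 'i' or 'u' change the last vowel to 'a'.
So fomog → foasmog.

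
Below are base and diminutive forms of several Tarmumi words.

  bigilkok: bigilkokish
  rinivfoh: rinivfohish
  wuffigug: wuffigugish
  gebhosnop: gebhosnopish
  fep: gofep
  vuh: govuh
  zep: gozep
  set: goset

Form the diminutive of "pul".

gebhosnop and fep both end in -p yet inflect differently (gebhosnopish, gofep), so the final letter is not what conditions the rule; the number of vowels is.
"pul" has 1 vowel. The stems with 1 vowel (fep → gofep, vuh → govuh, zep → gozep) add the prefix go-.
So pul → gopul.

gopul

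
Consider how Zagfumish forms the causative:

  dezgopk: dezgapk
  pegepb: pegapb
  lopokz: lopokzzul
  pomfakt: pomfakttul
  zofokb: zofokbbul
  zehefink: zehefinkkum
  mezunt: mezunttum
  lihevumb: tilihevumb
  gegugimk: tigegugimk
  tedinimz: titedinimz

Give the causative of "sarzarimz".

"sarzarimz" has second-to-last letter 'm'. The stems whose second-to-last letter is 'm' (lihevumb → tilihevumb, gegugimk → tigegugimk, tedinimz → titedinimz) add the prefix ti-.
So sarzarimz → tisarzarimz.

tisarzarimz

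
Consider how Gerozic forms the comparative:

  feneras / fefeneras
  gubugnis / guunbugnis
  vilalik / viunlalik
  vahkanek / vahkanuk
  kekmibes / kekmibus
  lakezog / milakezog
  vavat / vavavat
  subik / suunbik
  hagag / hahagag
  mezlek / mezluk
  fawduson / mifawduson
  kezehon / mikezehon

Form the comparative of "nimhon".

gubugnis and feneras both end in -s yet inflect differently (guunbugnis, fefeneras), so the final letter is not what conditions the rule; the last vowel is.
"nimhon" has last vowel 'o'. The stems whose last vowel is 'o' (fawduson → mifawduson, kezehon → mikezehon, lakezog → milakezog) add the prefix mi-.
The other patterns: stems whose last vowel is 'i' insert -un- after the first vowel; stems whose last vowel is 'a' repeat the first consonant+vowel as a prefix; stems whose last vowel is 'e' change the last vowel to 'u'.
So nimhon → minimhon.

minimhon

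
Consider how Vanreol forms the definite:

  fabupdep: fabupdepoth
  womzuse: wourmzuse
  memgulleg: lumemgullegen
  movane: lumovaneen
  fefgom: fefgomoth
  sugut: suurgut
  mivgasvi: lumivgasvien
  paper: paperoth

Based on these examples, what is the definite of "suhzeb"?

"suhzeb" begins with s-. The one such stem in the data (sugut → suurgut) inserts -ur- after the first vowel (as does womzuse), so the same rule applies.
So suhzeb → suurhzeb.

suurhzeb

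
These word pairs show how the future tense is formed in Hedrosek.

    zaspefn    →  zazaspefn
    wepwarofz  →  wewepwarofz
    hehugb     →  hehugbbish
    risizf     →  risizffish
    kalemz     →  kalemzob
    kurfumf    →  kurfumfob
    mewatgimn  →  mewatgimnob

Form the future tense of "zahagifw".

kalemz and wepwarofz both end in -z yet inflect differently (kalemzob, wewepwarofz), so the final letter is not what conditions the rule; the second-to-last letter is.
"zahagifw" has second-to-last letter 'f'. The stems whose second-to-last letter is 'f' (wepwarofz → wewepwarofz, zaspefn → zazaspefn) repeat the first consonant+vowel as a prefix.
The other patterns: stems whose second-to-last letter is 'm' add -ob; stems whose second-to-last letter is 'g' or 'z' double the final consonant and add -ish.
So zahagifw → zazahagifw.

zazahagifw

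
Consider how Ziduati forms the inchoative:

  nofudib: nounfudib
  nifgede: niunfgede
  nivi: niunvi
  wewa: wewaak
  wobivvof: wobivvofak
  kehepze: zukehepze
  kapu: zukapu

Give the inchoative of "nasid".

naunsid

"nasid" begins with n-. The stems beginning with n- (nofudib → nounfudib, nifgede → niunfgede, nivi → niunvi) insert -un- after the first vowel.
So nasid → naunsid.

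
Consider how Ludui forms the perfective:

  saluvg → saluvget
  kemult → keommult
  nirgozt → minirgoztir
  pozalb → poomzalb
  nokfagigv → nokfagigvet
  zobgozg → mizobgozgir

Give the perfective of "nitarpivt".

saluvg and zobgozg both end in -g yet inflect differently (saluvget, mizobgozgir), so the final letter is not what conditions the rule; the second-to-last letter is.
"nitarpivt" has second-to-last letter 'v'. The one such stem in the data (saluvg → saluvget) adds -et, so the same rule applies.
So nitarpivt → nitarpivtet.

nitarpivtet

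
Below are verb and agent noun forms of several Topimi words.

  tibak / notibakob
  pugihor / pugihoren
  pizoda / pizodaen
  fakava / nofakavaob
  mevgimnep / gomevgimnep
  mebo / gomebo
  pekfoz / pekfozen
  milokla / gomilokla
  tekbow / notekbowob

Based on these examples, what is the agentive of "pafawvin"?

"pafawvin" begins with p-. The stems beginning with p- (pekfoz → pekfozen, pizoda → pizodaen, pugihor → pugihoren) add -en.
The other patterns: stems beginning with m- add the prefix go-; stems beginning with f- or t- add no- … -ob around the stem.
So pafawvin → pafawvinen.

pafawvinen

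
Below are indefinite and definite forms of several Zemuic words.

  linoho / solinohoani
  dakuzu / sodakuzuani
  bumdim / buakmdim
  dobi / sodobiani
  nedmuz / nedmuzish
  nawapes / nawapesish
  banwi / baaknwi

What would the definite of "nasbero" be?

nasberoish

banwi and dobi both end in -i yet inflect differently (baaknwi, sodobiani), so the final letter is not what conditions the rule; the first letter is.
"nasbero" begins with n-. The stems beginning with n- (nawapes → nawapesish, nedmuz → nedmuzish) add -ish.
The other patterns: stems beginning with b- insert -ak- after the first vowel; stems beginning with d- or l- add so- … -ani around the stem.
So nasbero → nasberoish.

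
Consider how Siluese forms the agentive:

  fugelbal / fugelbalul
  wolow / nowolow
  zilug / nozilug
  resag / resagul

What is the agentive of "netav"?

netavul

resag and zilug both end in -g yet inflect differently (resagul, nozilug), so the final letter is not what conditions the rule; the last vowel is.
"netav" has last vowel 'a'. The stems whose last vowel is 'a' (fugelbal → fugelbalul, resag → resagul) add -ul.
The other pattern: stems whose last vowel is 'o' or 'u' add the prefix no-.
So netav → netavul.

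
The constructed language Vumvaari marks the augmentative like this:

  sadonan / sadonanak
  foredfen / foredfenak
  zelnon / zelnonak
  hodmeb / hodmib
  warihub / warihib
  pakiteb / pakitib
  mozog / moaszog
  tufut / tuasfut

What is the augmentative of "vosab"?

"vosab" ends in -b. The stems ending in -b (hodmeb → hodmib, warihub → warihib, pakiteb → pakitib) change the last vowel to 'i'.
The other patterns: stems ending in -n add -ak; stems ending in -g or -t insert -as- after the first vowel.
So vosab → vosib.

vosib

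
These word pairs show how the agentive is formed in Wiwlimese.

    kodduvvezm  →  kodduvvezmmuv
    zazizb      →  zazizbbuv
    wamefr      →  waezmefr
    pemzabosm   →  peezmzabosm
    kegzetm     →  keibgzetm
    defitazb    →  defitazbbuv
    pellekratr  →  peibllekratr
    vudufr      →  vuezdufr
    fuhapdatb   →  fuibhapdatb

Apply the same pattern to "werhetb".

fuhapdatb and zazizb both end in -b yet inflect differently (fuibhapdatb, zazizbbuv), so the final letter is not what conditions the rule; the second-to-last letter is.
"werhetb" has second-to-last letter 't'. The stems whose second-to-last letter is 't' (kegzetm → keibgzetm, fuhapdatb → fuibhapdatb, pellekratr → peibllekratr) insert -ib- after the first vowel.
The other patterns: stems whose second-to-last letter is 'z' double the final consonant and add -uv; stems whose second-to-last letter is 'f' or 's' insert -ez- after the first vowel.
So werhetb → weibrhetb.

weibrhetb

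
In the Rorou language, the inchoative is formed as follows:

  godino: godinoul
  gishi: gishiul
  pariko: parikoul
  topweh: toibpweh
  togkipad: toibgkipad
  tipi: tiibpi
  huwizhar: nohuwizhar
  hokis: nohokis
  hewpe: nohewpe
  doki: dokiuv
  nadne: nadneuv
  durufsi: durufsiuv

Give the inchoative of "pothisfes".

gishi and tipi both end in -i yet inflect differently (gishiul, tiibpi), so the final letter is not what conditions the rule; the first letter is.
"pothisfes" begins with p-. The one such stem in the data (pariko → parikoul) adds -ul, so the same rule applies.
The other patterns: stems beginning with t- insert -ib- after the first vowel; stems beginning with h- add the prefix no-; stems beginning with d- or n- add -uv.
So pothisfes → pothisfesul.

pothisfesul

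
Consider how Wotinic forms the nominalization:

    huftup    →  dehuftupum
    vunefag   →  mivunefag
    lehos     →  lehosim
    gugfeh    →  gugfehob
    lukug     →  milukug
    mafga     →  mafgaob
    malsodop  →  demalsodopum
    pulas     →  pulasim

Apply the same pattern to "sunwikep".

vunefag and pulas both have last vowel 'a' yet inflect differently (mivunefag, pulasim), so the last vowel is not what conditions the rule; the final letter is.
"sunwikep" ends in -p. The stems ending in -p (huftup → dehuftupum, malsodop → demalsodopum) add de- … -um around the stem.
The other patterns: stems ending in -g add the prefix mi-; stems ending in -s add -im; stems ending in -a or -h add -ob.
So sunwikep → desunwikepum.

desunwikepum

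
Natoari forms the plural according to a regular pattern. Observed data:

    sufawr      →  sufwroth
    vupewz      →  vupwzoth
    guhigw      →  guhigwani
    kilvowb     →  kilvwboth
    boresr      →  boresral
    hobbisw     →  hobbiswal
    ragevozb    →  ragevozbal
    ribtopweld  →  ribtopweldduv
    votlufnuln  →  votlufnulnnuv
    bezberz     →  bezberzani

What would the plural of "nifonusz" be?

ragevozb and kilvowb both end in -b yet inflect differently (ragevozbal, kilvwboth), so the final letter is not what conditions the rule; the second-to-last letter is.
"nifonusz" has second-to-last letter 's'. The stems whose second-to-last letter is 's' (hobbisw → hobbiswal, boresr → boresral) add -al.
The other patterns: stems whose second-to-last letter is 'l' double the final consonant and add -uv; stems whose second-to-last letter is 'w' delete the last vowel and add -oth; stems whose second-to-last letter is 'g' or 'r' add -ani.
So nifonusz → nifonuszal.

nifonuszal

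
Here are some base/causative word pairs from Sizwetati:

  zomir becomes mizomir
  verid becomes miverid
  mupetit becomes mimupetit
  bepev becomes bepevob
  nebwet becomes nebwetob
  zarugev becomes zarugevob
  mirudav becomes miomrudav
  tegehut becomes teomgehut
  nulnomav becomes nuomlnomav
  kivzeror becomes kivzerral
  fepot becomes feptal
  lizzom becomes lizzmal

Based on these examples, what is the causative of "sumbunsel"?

sumbunselob

mupetit and nebwet both end in -t yet inflect differently (mimupetit, nebwetob), so the final letter is not what conditions the rule; the last vowel is.
"sumbunsel" has last vowel 'e'. The stems whose last vowel is 'e' (bepev → bepevob, nebwet → nebwetob, zarugev → zarugevob) add -ob.
The other patterns: stems whose last vowel is 'i' add the prefix mi-; stems whose last vowel is 'a' or 'u' insert -om- after the first vowel; stems whose last vowel is 'o' delete the last vowel and add -al.
So sumbunsel → sumbunselob.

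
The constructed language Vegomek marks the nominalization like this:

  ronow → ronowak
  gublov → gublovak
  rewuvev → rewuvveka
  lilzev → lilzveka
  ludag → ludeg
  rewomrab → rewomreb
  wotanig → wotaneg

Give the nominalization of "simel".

gublov and rewuvev both end in -v yet inflect differently (gublovak, rewuvveka), so the final letter is not what conditions the rule; the last vowel is.
"simel" has last vowel 'e'. The stems whose last vowel is 'e' (rewuvev → rewuvveka, lilzev → lilzveka) delete the last vowel and add -eka.
The other patterns: stems whose last vowel is 'o' add -ak; stems whose last vowel is 'a' or 'i' change the last vowel to 'e'.
So simel → simleka.

simleka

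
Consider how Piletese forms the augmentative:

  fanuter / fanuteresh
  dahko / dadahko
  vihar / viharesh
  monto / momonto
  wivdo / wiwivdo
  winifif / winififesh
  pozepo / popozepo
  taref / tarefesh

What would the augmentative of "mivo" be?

mimivo

wivdo and winifif both begin with w- yet inflect differently (wiwivdo, winififesh), so the first letter is not what conditions the rule; the final letter is.
"mivo" ends in -o. The stems ending in -o (pozepo → popozepo, dahko → dadahko, wivdo → wiwivdo) repeat the first consonant+vowel as a prefix.
The other pattern: stems ending in -f or -r add -esh.
So mivo → mimivo.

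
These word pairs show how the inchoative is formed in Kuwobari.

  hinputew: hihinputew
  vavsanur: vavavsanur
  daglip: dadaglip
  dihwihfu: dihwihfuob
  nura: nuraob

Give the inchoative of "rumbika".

rumbikaob

"rumbika" ends in a vowel. The stems ending in a vowel (dihwihfu → dihwihfuob, nura → nuraob) add -ob.
So rumbika → rumbikaob.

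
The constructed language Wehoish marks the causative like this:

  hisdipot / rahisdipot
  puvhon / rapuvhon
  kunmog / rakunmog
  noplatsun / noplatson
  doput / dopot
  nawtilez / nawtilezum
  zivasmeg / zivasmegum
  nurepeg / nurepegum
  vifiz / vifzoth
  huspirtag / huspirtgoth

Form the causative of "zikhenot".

puvhon and noplatsun both end in -n yet inflect differently (rapuvhon, noplatson), so the final letter is not what conditions the rule; the last vowel is.
"zikhenot" has last vowel 'o'. The stems whose last vowel is 'o' (hisdipot → rahisdipot, puvhon → rapuvhon, kunmog → rakunmog) add the prefix ra-.
So zikhenot → razikhenot.

razikhenot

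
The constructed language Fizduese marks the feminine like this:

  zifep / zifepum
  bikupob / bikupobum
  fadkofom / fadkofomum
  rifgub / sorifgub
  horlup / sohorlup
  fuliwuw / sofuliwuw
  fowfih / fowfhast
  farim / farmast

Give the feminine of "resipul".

"resipul" has last vowel 'u'. The stems whose last vowel is 'u' (rifgub → sorifgub, horlup → sohorlup, fuliwuw → sofuliwuw) add the prefix so-.
The other patterns: stems whose last vowel is 'e' or 'o' add -um; stems whose last vowel is 'i' delete the last vowel and add -ast.
So resipul → soresipul.

soresipul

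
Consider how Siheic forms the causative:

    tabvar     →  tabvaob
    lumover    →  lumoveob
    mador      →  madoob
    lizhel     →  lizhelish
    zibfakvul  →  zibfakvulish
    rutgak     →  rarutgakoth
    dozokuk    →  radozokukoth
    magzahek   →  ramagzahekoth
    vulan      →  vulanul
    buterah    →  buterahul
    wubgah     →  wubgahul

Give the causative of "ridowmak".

raridowmakoth

"ridowmak" ends in -k. The stems ending in -k (rutgak → rarutgakoth, dozokuk → radozokukoth, magzahek → ramagzahekoth) add ra- … -oth around the stem.
So ridowmak → raridowmakoth.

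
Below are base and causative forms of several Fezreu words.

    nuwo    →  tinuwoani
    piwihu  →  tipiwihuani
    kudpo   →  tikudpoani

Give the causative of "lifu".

tilifuani

Every pair shown (nuwo → tinuwoani, piwihu → tipiwihuani, kudpo → tikudpoani) follows the same rule: add ti- … -ani around the stem.
So lifu → tilifuani.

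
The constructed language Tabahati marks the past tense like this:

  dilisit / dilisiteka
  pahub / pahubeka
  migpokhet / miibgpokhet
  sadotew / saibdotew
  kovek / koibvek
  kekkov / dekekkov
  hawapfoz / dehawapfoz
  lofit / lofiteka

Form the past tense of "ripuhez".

riibpuhez

"ripuhez" has last vowel 'e'. The stems whose last vowel is 'e' (sadotew → saibdotew, kovek → koibvek, migpokhet → miibgpokhet) insert -ib- after the first vowel.
The other patterns: stems whose last vowel is 'o' add the prefix de-; stems whose last vowel is 'i' or 'u' add -eka.
So ripuhez → riibpuhez.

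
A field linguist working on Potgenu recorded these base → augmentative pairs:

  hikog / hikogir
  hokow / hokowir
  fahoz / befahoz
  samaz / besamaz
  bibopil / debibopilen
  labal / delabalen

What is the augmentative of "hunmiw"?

hunmiwir

hikog and fahoz both have last vowel 'o' yet inflect differently (hikogir, befahoz), so the last vowel is not what conditions the rule; the final letter is.
"hunmiw" ends in -w. The one such stem in the data (hokow → hokowir) adds -ir, so the same rule applies.
The other patterns: stems ending in -z add the prefix be-; stems ending in -l add de- … -en around the stem.
So hunmiw → hunmiwir.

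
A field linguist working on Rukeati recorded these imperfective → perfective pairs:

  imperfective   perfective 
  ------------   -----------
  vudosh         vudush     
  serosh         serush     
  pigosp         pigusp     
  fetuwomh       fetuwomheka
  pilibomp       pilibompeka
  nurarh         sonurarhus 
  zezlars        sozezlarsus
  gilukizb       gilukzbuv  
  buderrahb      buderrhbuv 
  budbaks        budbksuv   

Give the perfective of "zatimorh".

vudosh and fetuwomh both end in -h yet inflect differently (vudush, fetuwomheka), so the final letter is not what conditions the rule; the second-to-last letter is.
"zatimorh" has second-to-last letter 'r'. The stems whose second-to-last letter is 'r' (nurarh → sonurarhus, zezlars → sozezlarsus) add so- … -us around the stem.
So zatimorh → sozatimorhus.

sozatimorhus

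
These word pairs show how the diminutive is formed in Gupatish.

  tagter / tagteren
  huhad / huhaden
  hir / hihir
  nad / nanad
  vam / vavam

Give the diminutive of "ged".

tagter and hir both end in -r yet inflect differently (tagteren, hihir), so the final letter is not what conditions the rule; the number of vowels is.
"ged" has 1 vowel. The stems with 1 vowel (hir → hihir, nad → nanad, vam → vavam) repeat the first consonant+vowel as a prefix.
The other pattern: stems with 2 vowels add -en.
So ged → geged.

geged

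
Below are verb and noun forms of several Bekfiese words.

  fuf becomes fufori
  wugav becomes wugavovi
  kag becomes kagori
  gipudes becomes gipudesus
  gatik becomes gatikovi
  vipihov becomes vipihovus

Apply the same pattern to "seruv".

wugav and vipihov both end in -v yet inflect differently (wugavovi, vipihovus), so the final letter is not what conditions the rule; the number of vowels is.
"seruv" has 2 vowels. The stems with 2 vowels (wugav → wugavovi, gatik → gatikovi) add -ovi.
The other patterns: stems with 1 vowel add -ori; stems with 3 vowels add -us.
So seruv → seruvovi.

seruvovi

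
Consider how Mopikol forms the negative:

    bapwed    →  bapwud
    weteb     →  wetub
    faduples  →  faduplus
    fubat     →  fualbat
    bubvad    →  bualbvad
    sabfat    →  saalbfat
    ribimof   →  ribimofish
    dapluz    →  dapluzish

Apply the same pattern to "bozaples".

bozaplus

"bozaples" has last vowel 'e'. The stems whose last vowel is 'e' (bapwed → bapwud, weteb → wetub, faduples → faduplus) change the last vowel to 'u'.
So bozaples → bozaplus.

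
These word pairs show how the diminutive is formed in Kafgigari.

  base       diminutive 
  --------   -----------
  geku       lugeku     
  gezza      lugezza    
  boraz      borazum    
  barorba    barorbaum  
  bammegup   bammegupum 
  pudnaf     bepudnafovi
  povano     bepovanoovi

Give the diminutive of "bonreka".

bonrekaum

gezza and barorba both end in -a yet inflect differently (lugezza, barorbaum), so the final letter is not what conditions the rule; the first letter is.
"bonreka" begins with b-. The stems beginning with b- (boraz → borazum, barorba → barorbaum, bammegup → bammegupum) add -um.
The other patterns: stems beginning with g- add the prefix lu-; stems beginning with p- add be- … -ovi around the stem.
So bonreka → bonrekaum.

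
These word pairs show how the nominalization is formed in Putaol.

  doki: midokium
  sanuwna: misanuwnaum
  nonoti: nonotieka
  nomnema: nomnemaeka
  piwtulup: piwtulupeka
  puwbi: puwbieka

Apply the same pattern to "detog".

midetogum

doki and nonoti both end in -i yet inflect differently (midokium, nonotieka), so the final letter is not what conditions the rule; the first letter is.
"detog" begins with d-. The one such stem in the data (doki → midokium) adds mi- … -um around the stem, so the same rule applies.
So detog → midetogum.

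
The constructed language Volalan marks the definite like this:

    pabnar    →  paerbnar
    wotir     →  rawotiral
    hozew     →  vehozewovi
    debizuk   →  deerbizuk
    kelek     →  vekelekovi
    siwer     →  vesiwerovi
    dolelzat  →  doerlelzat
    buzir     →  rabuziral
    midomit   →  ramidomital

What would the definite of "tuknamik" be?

ratuknamikal

siwer and buzir both end in -r yet inflect differently (vesiwerovi, rabuziral), so the final letter is not what conditions the rule; the last vowel is.
"tuknamik" has last vowel 'i'. The stems whose last vowel is 'i' (buzir → rabuziral, wotir → rawotiral, midomit → ramidomital) add ra- … -al around the stem.
The other patterns: stems whose last vowel is 'e' add ve- … -ovi around the stem; stems whose last vowel is 'a' or 'u' insert -er- after the first vowel.
So tuknamik → ratuknamikal.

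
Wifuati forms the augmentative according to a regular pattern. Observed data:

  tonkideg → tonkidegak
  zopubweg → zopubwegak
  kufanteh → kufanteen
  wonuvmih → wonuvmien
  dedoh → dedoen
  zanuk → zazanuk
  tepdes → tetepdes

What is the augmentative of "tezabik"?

"tezabik" ends in -k. The one such stem in the data (zanuk → zazanuk) repeats the first consonant+vowel as a prefix (as does tepdes), so the same rule applies.
So tezabik → tetezabik.

tetezabik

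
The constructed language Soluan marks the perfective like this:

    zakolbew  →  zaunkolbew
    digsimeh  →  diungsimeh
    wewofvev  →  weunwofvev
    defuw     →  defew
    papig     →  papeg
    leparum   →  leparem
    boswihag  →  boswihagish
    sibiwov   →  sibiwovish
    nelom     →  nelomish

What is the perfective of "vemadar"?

zakolbew and defuw both end in -w yet inflect differently (zaunkolbew, defew), so the final letter is not what conditions the rule; the last vowel is.
"vemadar" has last vowel 'a'. The one such stem in the data (boswihag → boswihagish) adds -ish, so the same rule applies.
The other patterns: stems whose last vowel is 'e' insert -un- after the first vowel; stems whose last vowel is 'i' or 'u' change the last vowel to 'e'.
So vemadar → vemadarish.

vemadarish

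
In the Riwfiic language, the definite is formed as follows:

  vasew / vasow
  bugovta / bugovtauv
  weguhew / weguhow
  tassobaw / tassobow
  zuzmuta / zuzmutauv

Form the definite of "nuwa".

nuwauv

tassobaw and bugovta both have last vowel 'a' yet inflect differently (tassobow, bugovtauv), so the last vowel is not what conditions the rule; the final letter is.
"nuwa" ends in -a. The stems ending in -a (bugovta → bugovtauv, zuzmuta → zuzmutauv) add -uv.
The other pattern: stems ending in -w change the last vowel to 'o'.
So nuwa → nuwauv.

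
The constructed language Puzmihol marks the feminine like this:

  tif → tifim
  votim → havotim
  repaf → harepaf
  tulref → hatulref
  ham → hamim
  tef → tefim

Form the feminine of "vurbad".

havurbad

tef and repaf both end in -f yet inflect differently (tefim, harepaf), so the final letter is not what conditions the rule; the number of vowels is.
"vurbad" has 2 vowels. The stems with 2 vowels (repaf → harepaf, votim → havotim, tulref → hatulref) add the prefix ha-.
The other pattern: stems with 1 vowel add -im.
So vurbad → havurbad.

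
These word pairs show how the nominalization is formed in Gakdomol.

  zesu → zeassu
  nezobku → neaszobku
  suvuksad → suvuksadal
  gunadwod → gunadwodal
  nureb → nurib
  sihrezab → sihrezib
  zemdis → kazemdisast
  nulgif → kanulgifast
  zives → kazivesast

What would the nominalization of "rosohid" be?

rosohidal

suvuksad and sihrezab both have last vowel 'a' yet inflect differently (suvuksadal, sihrezib), so the last vowel is not what conditions the rule; the final letter is.
"rosohid" ends in -d. The stems ending in -d (suvuksad → suvuksadal, gunadwod → gunadwodal) add -al.
So rosohid → rosohidal.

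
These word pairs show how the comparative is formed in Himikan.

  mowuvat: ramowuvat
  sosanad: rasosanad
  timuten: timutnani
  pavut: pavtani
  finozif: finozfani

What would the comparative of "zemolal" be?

mowuvat and pavut both end in -t yet inflect differently (ramowuvat, pavtani), so the final letter is not what conditions the rule; the last vowel is.
"zemolal" has last vowel 'a'. The stems whose last vowel is 'a' (mowuvat → ramowuvat, sosanad → rasosanad) add the prefix ra-.
The other pattern: stems whose last vowel is 'e', 'i' or 'u' delete the last vowel and add -ani.
So zemolal → razemolal.

razemolal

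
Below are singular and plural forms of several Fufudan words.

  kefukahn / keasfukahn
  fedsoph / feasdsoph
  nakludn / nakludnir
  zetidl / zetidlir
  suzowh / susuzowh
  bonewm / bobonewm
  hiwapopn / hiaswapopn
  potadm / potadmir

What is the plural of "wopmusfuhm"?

nakludn and kefukahn both end in -n yet inflect differently (nakludnir, keasfukahn), so the final letter is not what conditions the rule; the second-to-last letter is.
"wopmusfuhm" has second-to-last letter 'h'. The one such stem in the data (kefukahn → keasfukahn) inserts -as- after the first vowel (as do hiwapopn, fedsoph), so the same rule applies.
So wopmusfuhm → woaspmusfuhm.

woaspmusfuhm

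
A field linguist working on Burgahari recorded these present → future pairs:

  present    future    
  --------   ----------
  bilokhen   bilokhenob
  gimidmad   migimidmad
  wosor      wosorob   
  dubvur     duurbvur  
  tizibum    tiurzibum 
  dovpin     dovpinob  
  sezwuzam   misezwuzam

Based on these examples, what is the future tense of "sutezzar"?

misutezzar

tizibum and sezwuzam both end in -m yet inflect differently (tiurzibum, misezwuzam), so the final letter is not what conditions the rule; the last vowel is.
"sutezzar" has last vowel 'a'. The stems whose last vowel is 'a' (sezwuzam → misezwuzam, gimidmad → migimidmad) add the prefix mi-.
The other patterns: stems whose last vowel is 'u' insert -ur- after the first vowel; stems whose last vowel is 'e', 'i' or 'o' add -ob.
So sutezzar → misutezzar.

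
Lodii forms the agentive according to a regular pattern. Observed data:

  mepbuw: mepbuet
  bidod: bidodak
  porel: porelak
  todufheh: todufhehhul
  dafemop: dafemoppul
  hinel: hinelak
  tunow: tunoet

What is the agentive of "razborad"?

razboradak

dafemop and tunow both have last vowel 'o' yet inflect differently (dafemoppul, tunoet), so the last vowel is not what conditions the rule; the final letter is.
"razborad" ends in -d. The one such stem in the data (bidod → bidodak) adds -ak, so the same rule applies.
So razborad → razboradak.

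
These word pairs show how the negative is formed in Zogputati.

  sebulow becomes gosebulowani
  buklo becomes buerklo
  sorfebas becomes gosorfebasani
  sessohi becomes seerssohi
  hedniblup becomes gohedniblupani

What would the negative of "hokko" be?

hoerkko

"hokko" ends in a vowel. The stems ending in a vowel (sessohi → seerssohi, buklo → buerklo) insert -er- after the first vowel.
So hokko → hoerkko.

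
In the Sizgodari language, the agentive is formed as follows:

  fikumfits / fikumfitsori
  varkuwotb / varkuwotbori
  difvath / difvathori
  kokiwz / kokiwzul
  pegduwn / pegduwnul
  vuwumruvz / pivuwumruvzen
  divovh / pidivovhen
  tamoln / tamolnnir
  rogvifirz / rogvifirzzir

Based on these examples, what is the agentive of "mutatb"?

"mutatb" has second-to-last letter 't'. The stems whose second-to-last letter is 't' (fikumfits → fikumfitsori, varkuwotb → varkuwotbori, difvath → difvathori) add -ori.
So mutatb → mutatbori.

mutatbori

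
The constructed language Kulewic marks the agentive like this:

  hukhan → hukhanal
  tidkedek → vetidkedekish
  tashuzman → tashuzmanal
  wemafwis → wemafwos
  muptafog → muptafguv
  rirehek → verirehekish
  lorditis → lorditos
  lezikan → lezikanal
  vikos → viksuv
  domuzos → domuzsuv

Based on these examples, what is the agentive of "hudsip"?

"hudsip" has last vowel 'i'. The stems whose last vowel is 'i' (wemafwis → wemafwos, lorditis → lorditos) change the last vowel to 'o'.
So hudsip → hudsop.

hudsop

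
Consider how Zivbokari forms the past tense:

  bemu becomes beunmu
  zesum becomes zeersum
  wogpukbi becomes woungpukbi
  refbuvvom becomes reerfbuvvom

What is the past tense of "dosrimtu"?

dounsrimtu

zesum and bemu both have last vowel 'u' yet inflect differently (zeersum, beunmu), so the last vowel is not what conditions the rule; whether the stem ends in a vowel or a consonant is.
"dosrimtu" ends in a vowel. The stems ending in a vowel (wogpukbi → woungpukbi, bemu → beunmu) insert -un- after the first vowel.
The other pattern: stems ending in a consonant insert -er- after the first vowel.
So dosrimtu → dounsrimtu.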